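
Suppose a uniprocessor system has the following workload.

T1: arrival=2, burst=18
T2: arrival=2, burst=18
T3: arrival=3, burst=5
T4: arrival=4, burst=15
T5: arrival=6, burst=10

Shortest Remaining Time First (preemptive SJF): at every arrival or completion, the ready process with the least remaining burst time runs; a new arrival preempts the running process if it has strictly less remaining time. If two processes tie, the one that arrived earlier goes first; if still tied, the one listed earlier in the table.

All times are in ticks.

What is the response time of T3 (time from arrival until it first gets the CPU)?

Schedule: | idle 0-2 | T1 2-3 | T3 3-8 | T5 8-18 | T4 18-33 | T1 33-50 | T2 50-68 |
Completion: T1=50  T2=68  T3=8  T4=33  T5=18
Turnaround (C−A): T1=48  T2=66  T3=5  T4=29  T5=12
Response(T3) = first start − arrival = 3 − 3 = 0

0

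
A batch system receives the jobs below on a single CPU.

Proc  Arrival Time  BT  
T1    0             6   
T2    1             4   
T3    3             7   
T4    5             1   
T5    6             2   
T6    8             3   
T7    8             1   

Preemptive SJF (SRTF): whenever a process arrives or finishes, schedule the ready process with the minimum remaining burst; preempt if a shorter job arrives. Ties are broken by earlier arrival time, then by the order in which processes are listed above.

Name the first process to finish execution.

Timeline: | T1 0-1 | T2 1-5 | T4 5-6 | T5 6-8 | T7 8-9 | T6 9-12 | T1 12-17 | T3 17-24 |
Completion: T1=17  T2=5  T3=24  T4=6  T5=8  T6=12  T7=9
Turnaround (C−A): T1=17  T2=4  T3=21  T4=1  T5=2  T6=4  T7=1
Finish order: T2 → T4 → T5 → T7 → T6 → T1 → T3

T2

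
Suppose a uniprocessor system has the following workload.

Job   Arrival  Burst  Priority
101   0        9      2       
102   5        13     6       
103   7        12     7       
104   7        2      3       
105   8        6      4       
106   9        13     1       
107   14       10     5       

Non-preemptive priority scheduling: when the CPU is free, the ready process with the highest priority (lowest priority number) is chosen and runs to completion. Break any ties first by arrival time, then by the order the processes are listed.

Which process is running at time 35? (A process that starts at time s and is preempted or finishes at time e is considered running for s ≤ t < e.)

107

Schedule: | 101 0-9 | 106 9-22 | 104 22-24 | 105 24-30 | 107 30-40 | 102 40-53 | 103 53-65 |
Completion: 101=9  102=53  103=65  104=24  105=30  106=22  107=40
Turnaround (C−A): 101=9  102=48  103=58  104=17  105=22  106=13  107=26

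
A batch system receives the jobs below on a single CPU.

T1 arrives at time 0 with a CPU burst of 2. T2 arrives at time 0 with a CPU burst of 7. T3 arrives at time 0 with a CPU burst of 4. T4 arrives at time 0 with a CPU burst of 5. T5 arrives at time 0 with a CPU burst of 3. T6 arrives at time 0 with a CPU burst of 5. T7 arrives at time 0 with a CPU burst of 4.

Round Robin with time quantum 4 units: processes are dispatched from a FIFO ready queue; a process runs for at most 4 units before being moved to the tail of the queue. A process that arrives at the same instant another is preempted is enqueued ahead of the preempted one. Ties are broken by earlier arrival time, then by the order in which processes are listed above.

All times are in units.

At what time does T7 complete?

Schedule: | T1 0-2 | T2 2-6 | T3 6-10 | T4 10-14 | T5 14-17 | T6 17-21 | T7 21-25 | T2 25-28 | T4 28-29 | T6 29-30 |
Completion: T1=2  T2=28  T3=10  T4=29  T5=17  T6=30  T7=25

25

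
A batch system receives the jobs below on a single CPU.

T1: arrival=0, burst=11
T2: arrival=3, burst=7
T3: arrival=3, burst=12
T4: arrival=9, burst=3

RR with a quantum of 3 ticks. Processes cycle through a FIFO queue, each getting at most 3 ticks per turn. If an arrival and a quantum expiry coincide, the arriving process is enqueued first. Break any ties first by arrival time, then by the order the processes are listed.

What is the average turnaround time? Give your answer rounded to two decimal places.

22.75

Gantt: | T1 0-3 | T2 3-6 | T3 6-9 | T1 9-12 | T2 12-15 | T4 15-18 | T3 18-21 | T1 21-24 | T2 24-25 | T3 25-28 | T1 28-30 | T3 30-33 |
Completion: T1=30  T2=25  T3=33  T4=18
Turnaround times: T1=30, T2=22, T3=30, T4=9
Average turnaround = (30+22+30+9) / 4 = 91/4 = 22.75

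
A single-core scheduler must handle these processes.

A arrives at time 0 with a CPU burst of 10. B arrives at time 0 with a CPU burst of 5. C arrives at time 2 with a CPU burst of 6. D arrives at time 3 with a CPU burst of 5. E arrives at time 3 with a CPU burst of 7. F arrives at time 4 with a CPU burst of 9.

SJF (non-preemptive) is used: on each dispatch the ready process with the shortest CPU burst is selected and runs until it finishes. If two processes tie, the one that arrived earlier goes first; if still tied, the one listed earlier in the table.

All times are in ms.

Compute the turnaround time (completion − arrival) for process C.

14

Gantt: | B 0-5 | D 5-10 | C 10-16 | E 16-23 | F 23-32 | A 32-42 |
Completion: A=42  B=5  C=16  D=10  E=23  F=32
Turnaround (C−A): A=42  B=5  C=14  D=7  E=20  F=28
Turnaround(C) = completion − arrival = 16 − 2 = 14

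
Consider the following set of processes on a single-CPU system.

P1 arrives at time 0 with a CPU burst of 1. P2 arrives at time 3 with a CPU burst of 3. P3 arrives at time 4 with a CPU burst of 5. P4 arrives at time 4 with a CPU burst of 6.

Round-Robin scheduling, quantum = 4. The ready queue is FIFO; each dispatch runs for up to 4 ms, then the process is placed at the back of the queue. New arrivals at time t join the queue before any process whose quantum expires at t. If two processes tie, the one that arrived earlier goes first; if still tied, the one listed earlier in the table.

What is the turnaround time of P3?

11

Gantt: | P1 0-1 | idle 1-3 | P2 3-6 | P3 6-10 | P4 10-14 | P3 14-15 | P4 15-17 |
Completion: P1=1  P2=6  P3=15  P4=17
Turnaround (C−A): P1=1  P2=3  P3=11  P4=13
Turnaround(P3) = completion − arrival = 15 − 4 = 11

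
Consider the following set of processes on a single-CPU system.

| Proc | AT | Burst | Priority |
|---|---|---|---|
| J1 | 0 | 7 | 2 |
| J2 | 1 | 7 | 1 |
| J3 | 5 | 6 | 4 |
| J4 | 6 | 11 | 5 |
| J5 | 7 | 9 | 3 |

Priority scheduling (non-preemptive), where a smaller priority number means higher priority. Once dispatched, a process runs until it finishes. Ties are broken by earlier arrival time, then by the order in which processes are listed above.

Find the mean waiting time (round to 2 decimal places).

Schedule: | J1 0-7 | J2 7-14 | J5 14-23 | J3 23-29 | J4 29-40 |
Completion: J1=7  J2=14  J3=29  J4=40  J5=23
Turnaround (C−A): J1=7  J2=13  J3=24  J4=34  J5=16
Waiting times: J1=0, J2=6, J3=18, J4=23, J5=7
Average waiting = (0+6+18+23+7) / 5 = 54/5 = 10.80

10.80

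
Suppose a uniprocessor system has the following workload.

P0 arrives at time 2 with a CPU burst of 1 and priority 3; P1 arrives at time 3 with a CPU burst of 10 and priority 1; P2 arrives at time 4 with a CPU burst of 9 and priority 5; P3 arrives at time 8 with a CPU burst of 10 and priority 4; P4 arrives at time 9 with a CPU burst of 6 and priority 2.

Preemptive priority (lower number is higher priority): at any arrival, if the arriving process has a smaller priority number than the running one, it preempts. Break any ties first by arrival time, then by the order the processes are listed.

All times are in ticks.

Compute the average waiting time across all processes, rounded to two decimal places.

Gantt: | idle 0-2 | P0 2-3 | P1 3-13 | P4 13-19 | P3 19-29 | P2 29-38 |
Completion: P0=3  P1=13  P2=38  P3=29  P4=19
Waiting times: P0=0, P1=0, P2=25, P3=11, P4=4
Average waiting = (0+0+25+11+4) / 5 = 40/5 = 8.00

8.00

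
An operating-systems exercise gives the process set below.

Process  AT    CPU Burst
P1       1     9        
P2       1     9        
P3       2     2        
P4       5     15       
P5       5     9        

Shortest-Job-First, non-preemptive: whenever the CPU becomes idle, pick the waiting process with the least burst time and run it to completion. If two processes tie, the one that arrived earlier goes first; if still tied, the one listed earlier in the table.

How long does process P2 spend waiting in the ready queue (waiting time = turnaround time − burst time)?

11

Gantt: | idle 0-1 | P1 1-10 | P3 10-12 | P2 12-21 | P5 21-30 | P4 30-45 |
Completion: P1=10  P2=21  P3=12  P4=45  P5=30
Turnaround (C−A): P1=9  P2=20  P3=10  P4=40  P5=25
Waiting(P2) = turnaround − burst = 20 − 9 = 11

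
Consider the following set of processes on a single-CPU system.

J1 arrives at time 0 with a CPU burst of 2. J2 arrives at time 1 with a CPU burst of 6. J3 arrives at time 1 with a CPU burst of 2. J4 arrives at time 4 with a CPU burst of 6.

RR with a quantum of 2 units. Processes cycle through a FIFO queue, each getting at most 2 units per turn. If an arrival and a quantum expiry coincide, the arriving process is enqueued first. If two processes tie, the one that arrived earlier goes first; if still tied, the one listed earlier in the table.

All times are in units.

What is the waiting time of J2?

7

Gantt: | J1 0-2 | J2 2-4 | J3 4-6 | J4 6-8 | J2 8-10 | J4 10-12 | J2 12-14 | J4 14-16 |
Completion: J1=2  J2=14  J3=6  J4=16
Turnaround (C−A): J1=2  J2=13  J3=5  J4=12
Waiting(J2) = turnaround − burst = 13 − 6 = 7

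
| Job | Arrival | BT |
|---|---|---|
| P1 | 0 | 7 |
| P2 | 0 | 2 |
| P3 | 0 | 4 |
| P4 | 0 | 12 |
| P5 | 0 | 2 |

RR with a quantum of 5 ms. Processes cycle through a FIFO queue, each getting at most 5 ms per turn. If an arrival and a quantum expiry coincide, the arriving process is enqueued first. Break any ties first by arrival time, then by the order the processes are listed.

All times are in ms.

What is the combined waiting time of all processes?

56

Timeline: | P1 0-5 | P2 5-7 | P3 7-11 | P4 11-16 | P5 16-18 | P1 18-20 | P4 20-27 |
Completion: P1=20  P2=7  P3=11  P4=27  P5=18
Waiting = turnaround − burst: P1=13, P2=5, P3=7, P4=15, P5=16
Total waiting = 13 + 5 + 7 + 15 + 16 = 56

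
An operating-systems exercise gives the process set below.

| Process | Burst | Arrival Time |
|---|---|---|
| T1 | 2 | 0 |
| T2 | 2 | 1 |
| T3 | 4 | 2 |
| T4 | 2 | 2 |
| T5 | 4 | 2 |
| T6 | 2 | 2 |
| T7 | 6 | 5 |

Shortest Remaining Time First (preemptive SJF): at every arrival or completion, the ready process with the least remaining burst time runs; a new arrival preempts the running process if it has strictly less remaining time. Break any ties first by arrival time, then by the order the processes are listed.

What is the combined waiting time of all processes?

Timeline: | T1 0-2 | T2 2-4 | T4 4-6 | T6 6-8 | T3 8-12 | T5 12-16 | T7 16-22 |
Completion: T1=2  T2=4  T3=12  T4=6  T5=16  T6=8  T7=22
Waiting = turnaround − burst: T1=0, T2=1, T3=6, T4=2, T5=10, T6=4, T7=11
Total waiting = 0 + 1 + 6 + 2 + 10 + 4 + 11 = 34

34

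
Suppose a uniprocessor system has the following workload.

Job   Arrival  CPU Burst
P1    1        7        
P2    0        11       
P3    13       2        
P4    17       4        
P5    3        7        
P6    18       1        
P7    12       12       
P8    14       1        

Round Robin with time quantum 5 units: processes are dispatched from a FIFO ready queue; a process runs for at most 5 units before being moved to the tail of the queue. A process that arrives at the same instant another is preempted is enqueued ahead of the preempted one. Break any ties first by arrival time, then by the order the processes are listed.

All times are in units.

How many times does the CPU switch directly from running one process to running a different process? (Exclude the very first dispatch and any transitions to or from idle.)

12

Schedule: | P2 0-5 | P1 5-10 | P5 10-15 | P2 15-20 | P1 20-22 | P7 22-27 | P3 27-29 | P8 29-30 | P5 30-32 | P4 32-36 | P6 36-37 | P2 37-38 | P7 38-45 |
Completion: P1=22  P2=38  P3=29  P4=36  P5=32  P6=37  P7=45  P8=30
Turnaround (C−A): P1=21  P2=38  P3=16  P4=19  P5=29  P6=19  P7=33  P8=16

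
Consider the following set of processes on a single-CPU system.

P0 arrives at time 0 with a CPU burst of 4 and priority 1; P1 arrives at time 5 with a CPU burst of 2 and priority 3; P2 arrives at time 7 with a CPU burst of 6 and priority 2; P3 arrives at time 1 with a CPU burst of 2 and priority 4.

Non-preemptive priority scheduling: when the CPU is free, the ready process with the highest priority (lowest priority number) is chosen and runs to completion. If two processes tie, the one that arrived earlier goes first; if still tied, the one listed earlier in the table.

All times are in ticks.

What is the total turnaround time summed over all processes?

Gantt: | P0 0-4 | P3 4-6 | P1 6-8 | P2 8-14 |
Completion: P0=4  P1=8  P2=14  P3=6
Turnaround (C−A): P0=4  P1=3  P2=7  P3=5
Turnaround = completion − arrival: P0=4, P1=3, P2=7, P3=5
Total turnaround = 4 + 3 + 7 + 5 = 19

19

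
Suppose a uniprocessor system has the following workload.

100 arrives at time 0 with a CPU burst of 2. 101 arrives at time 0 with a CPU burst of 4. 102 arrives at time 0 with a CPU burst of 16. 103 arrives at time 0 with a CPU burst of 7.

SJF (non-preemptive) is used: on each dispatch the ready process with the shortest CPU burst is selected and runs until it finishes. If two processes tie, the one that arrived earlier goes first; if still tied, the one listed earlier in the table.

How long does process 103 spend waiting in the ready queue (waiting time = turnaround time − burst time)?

Schedule: | 100 0-2 | 101 2-6 | 103 6-13 | 102 13-29 |
Completion: 100=2  101=6  102=29  103=13
Turnaround (C−A): 100=2  101=6  102=29  103=13
Waiting(103) = turnaround − burst = 13 − 7 = 6

6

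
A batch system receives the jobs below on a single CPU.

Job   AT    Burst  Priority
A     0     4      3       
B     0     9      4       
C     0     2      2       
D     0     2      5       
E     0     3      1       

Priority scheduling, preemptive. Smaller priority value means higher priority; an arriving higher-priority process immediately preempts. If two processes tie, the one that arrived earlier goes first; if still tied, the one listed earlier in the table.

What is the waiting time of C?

3

Schedule: | E 0-3 | C 3-5 | A 5-9 | B 9-18 | D 18-20 |
Completion: A=9  B=18  C=5  D=20  E=3
Waiting(C) = turnaround − burst = 5 − 2 = 3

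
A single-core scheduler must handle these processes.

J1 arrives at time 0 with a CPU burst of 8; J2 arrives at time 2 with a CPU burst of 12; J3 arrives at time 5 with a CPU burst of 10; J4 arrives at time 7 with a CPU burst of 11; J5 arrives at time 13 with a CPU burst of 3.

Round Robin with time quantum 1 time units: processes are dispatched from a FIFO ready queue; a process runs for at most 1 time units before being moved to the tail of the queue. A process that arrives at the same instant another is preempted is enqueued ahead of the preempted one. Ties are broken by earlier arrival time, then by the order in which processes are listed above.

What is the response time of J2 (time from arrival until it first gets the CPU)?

Gantt: | J1 0-2 | J2 2-3 | J1 3-4 | J2 4-5 | J1 5-6 | J3 6-7 | J2 7-8 | J1 8-9 | J4 9-10 | J3 10-11 | J2 11-12 | J1 12-13 | J4 13-14 | J3 14-15 | J2 15-16 | J5 16-17 | J1 17-18 | J4 18-19 | J3 19-20 | J2 20-21 | J5 21-22 | J1 22-23 | J4 23-24 | J3 24-25 | J2 25-26 | J5 26-27 | J4 27-28 | J3 28-29 | J2 29-30 | J4 30-31 | J3 31-32 | J2 32-33 | J4 33-34 | J3 34-35 | J2 35-36 | J4 36-37 | J3 37-38 | J2 38-39 | J4 39-40 | J3 40-41 | J2 41-42 | J4 42-44 |
Completion: J1=23  J2=42  J3=41  J4=44  J5=27
Response(J2) = first start − arrival = 2 − 2 = 0

0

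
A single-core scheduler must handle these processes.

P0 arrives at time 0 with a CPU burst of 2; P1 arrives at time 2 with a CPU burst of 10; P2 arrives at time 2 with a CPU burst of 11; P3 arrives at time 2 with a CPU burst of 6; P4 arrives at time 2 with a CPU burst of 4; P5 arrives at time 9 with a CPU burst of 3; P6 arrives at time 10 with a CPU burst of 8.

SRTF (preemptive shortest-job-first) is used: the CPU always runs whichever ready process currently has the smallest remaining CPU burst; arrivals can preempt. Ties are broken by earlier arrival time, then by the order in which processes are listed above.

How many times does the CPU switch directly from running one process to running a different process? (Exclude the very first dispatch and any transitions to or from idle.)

Schedule: | P0 0-2 | P4 2-6 | P3 6-12 | P5 12-15 | P6 15-23 | P1 23-33 | P2 33-44 |
Completion: P0=2  P1=33  P2=44  P3=12  P4=6  P5=15  P6=23
Turnaround (C−A): P0=2  P1=31  P2=42  P3=10  P4=4  P5=6  P6=13

6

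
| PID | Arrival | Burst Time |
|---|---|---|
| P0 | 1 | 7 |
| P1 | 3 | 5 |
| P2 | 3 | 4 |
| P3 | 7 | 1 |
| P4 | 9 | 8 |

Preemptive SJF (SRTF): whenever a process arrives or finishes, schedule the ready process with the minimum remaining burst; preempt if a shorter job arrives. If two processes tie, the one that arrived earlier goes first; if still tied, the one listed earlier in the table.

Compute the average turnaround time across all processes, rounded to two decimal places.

Gantt: | idle 0-1 | P0 1-3 | P2 3-7 | P3 7-8 | P0 8-13 | P1 13-18 | P4 18-26 |
Completion: P0=13  P1=18  P2=7  P3=8  P4=26
Turnaround (C−A): P0=12  P1=15  P2=4  P3=1  P4=17
Turnaround times: P0=12, P1=15, P2=4, P3=1, P4=17
Average turnaround = (12+15+4+1+17) / 5 = 49/5 = 9.80

9.80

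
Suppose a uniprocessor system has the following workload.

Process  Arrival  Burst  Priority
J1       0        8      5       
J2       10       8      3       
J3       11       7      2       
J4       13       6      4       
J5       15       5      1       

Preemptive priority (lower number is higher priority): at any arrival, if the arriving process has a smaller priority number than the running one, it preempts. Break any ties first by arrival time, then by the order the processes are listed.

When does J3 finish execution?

Gantt: | J1 0-8 | idle 8-10 | J2 10-11 | J3 11-15 | J5 15-20 | J3 20-23 | J2 23-30 | J4 30-36 |
Completion: J1=8  J2=30  J3=23  J4=36  J5=20
Turnaround (C−A): J1=8  J2=20  J3=12  J4=23  J5=5

23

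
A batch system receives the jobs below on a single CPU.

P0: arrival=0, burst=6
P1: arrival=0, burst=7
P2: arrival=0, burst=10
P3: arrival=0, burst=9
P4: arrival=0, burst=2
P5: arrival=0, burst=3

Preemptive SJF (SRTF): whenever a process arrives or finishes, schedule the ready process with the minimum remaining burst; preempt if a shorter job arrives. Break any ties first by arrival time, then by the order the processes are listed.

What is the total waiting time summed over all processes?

Schedule: | P4 0-2 | P5 2-5 | P0 5-11 | P1 11-18 | P3 18-27 | P2 27-37 |
Completion: P0=11  P1=18  P2=37  P3=27  P4=2  P5=5
Waiting = turnaround − burst: P0=5, P1=11, P2=27, P3=18, P4=0, P5=2
Total waiting = 5 + 11 + 27 + 18 + 0 + 2 = 63

63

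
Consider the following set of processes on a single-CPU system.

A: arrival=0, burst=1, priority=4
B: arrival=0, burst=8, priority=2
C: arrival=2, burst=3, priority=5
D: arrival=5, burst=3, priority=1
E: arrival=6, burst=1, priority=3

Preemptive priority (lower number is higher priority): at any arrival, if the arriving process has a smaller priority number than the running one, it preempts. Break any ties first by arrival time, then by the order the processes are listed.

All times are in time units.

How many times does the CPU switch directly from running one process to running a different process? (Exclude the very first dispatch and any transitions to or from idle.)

5

Schedule: | B 0-5 | D 5-8 | B 8-11 | E 11-12 | A 12-13 | C 13-16 |
Completion: A=13  B=11  C=16  D=8  E=12
Turnaround (C−A): A=13  B=11  C=14  D=3  E=6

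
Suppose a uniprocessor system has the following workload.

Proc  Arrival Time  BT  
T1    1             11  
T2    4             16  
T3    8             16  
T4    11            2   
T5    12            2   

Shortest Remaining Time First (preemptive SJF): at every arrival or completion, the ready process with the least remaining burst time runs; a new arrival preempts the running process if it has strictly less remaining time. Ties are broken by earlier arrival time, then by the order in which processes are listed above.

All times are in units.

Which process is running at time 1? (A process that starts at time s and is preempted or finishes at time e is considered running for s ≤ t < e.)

T1

Gantt: | idle 0-1 | T1 1-12 | T4 12-14 | T5 14-16 | T2 16-32 | T3 32-48 |
Completion: T1=12  T2=32  T3=48  T4=14  T5=16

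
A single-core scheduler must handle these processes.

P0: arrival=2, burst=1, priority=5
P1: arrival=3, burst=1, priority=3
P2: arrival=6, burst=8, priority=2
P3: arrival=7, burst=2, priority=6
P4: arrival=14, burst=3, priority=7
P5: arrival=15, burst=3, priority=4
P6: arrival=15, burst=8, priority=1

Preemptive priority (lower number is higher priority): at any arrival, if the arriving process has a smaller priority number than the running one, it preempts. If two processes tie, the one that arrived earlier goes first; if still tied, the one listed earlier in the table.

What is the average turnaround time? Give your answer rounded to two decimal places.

Schedule: | idle 0-2 | P0 2-3 | P1 3-4 | idle 4-6 | P2 6-14 | P3 14-15 | P6 15-23 | P5 23-26 | P3 26-27 | P4 27-30 |
Completion: P0=3  P1=4  P2=14  P3=27  P4=30  P5=26  P6=23
Turnaround (C−A): P0=1  P1=1  P2=8  P3=20  P4=16  P5=11  P6=8
Turnaround times: P0=1, P1=1, P2=8, P3=20, P4=16, P5=11, P6=8
Average turnaround = (1+1+8+20+16+11+8) / 7 = 65/7 = 9.29

9.29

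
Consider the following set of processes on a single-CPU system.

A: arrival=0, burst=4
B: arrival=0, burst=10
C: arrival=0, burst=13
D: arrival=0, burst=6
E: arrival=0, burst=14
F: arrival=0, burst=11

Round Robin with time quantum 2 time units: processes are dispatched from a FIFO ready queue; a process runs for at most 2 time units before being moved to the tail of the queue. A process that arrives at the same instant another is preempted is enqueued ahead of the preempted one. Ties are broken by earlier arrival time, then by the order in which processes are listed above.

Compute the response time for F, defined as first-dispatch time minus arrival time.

Timeline: | A 0-2 | B 2-4 | C 4-6 | D 6-8 | E 8-10 | F 10-12 | A 12-14 | B 14-16 | C 16-18 | D 18-20 | E 20-22 | F 22-24 | B 24-26 | C 26-28 | D 28-30 | E 30-32 | F 32-34 | B 34-36 | C 36-38 | E 38-40 | F 40-42 | B 42-44 | C 44-46 | E 46-48 | F 48-50 | C 50-52 | E 52-54 | F 54-55 | C 55-56 | E 56-58 |
Completion: A=14  B=44  C=56  D=30  E=58  F=55
Response(F) = first start − arrival = 10 − 0 = 10

10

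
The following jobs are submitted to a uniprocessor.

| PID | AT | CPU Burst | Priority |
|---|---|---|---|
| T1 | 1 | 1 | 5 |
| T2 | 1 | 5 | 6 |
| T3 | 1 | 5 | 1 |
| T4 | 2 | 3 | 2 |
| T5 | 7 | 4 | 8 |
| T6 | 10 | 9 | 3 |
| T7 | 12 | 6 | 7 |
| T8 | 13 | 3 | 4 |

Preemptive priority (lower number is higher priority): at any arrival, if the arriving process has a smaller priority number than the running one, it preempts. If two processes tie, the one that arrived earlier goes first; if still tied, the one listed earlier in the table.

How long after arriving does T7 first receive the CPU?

Gantt: | idle 0-1 | T3 1-6 | T4 6-9 | T1 9-10 | T6 10-19 | T8 19-22 | T2 22-27 | T7 27-33 | T5 33-37 |
Completion: T1=10  T2=27  T3=6  T4=9  T5=37  T6=19  T7=33  T8=22
Response(T7) = first start − arrival = 27 − 12 = 15

15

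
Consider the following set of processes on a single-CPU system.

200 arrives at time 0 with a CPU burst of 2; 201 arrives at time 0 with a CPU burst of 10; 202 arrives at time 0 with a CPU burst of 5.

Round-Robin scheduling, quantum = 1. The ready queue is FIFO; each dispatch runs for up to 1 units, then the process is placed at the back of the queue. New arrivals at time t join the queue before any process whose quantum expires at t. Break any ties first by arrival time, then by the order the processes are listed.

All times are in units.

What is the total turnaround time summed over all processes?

33

Gantt: | 200 0-1 | 201 1-2 | 202 2-3 | 200 3-4 | 201 4-5 | 202 5-6 | 201 6-7 | 202 7-8 | 201 8-9 | 202 9-10 | 201 10-11 | 202 11-12 | 201 12-17 |
Completion: 200=4  201=17  202=12
Turnaround = completion − arrival: 200=4, 201=17, 202=12
Total turnaround = 4 + 17 + 12 = 33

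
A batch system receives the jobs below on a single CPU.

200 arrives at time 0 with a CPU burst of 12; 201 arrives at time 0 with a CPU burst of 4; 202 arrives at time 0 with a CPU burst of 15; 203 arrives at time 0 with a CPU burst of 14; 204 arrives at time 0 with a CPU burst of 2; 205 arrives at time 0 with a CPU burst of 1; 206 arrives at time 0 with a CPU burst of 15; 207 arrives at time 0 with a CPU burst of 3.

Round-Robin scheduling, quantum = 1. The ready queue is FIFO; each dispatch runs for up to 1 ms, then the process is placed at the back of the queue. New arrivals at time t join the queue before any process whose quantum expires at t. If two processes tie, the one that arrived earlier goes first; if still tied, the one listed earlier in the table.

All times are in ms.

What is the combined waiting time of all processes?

246

Timeline: | 200 0-1 | 201 1-2 | 202 2-3 | 203 3-4 | 204 4-5 | 205 5-6 | 206 6-7 | 207 7-8 | 200 8-9 | 201 9-10 | 202 10-11 | 203 11-12 | 204 12-13 | 206 13-14 | 207 14-15 | 200 15-16 | 201 16-17 | 202 17-18 | 203 18-19 | 206 19-20 | 207 20-21 | 200 21-22 | 201 22-23 | 202 23-24 | 203 24-25 | 206 25-26 | 200 26-27 | 202 27-28 | 203 28-29 | 206 29-30 | 200 30-31 | 202 31-32 | 203 32-33 | 206 33-34 | 200 34-35 | 202 35-36 | 203 36-37 | 206 37-38 | 200 38-39 | 202 39-40 | 203 40-41 | 206 41-42 | 200 42-43 | 202 43-44 | 203 44-45 | 206 45-46 | 200 46-47 | 202 47-48 | 203 48-49 | 206 49-50 | 200 50-51 | 202 51-52 | 203 52-53 | 206 53-54 | 200 54-55 | 202 55-56 | 203 56-57 | 206 57-58 | 202 58-59 | 203 59-60 | 206 60-61 | 202 61-62 | 203 62-63 | 206 63-64 | 202 64-65 | 206 65-66 |
Completion: 200=55  201=23  202=65  203=63  204=13  205=6  206=66  207=21
Turnaround (C−A): 200=55  201=23  202=65  203=63  204=13  205=6  206=66  207=21
Waiting = turnaround − burst: 200=43, 201=19, 202=50, 203=49, 204=11, 205=5, 206=51, 207=18
Total waiting = 43 + 19 + 50 + 49 + 11 + 5 + 51 + 18 = 246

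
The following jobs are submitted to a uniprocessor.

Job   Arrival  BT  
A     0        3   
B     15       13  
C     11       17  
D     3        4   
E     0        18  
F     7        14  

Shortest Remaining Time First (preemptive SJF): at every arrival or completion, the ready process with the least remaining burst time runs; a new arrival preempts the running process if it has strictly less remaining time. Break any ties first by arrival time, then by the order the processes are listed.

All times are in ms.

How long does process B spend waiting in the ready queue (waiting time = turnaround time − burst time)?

6

Schedule: | A 0-3 | D 3-7 | F 7-21 | B 21-34 | C 34-51 | E 51-69 |
Completion: A=3  B=34  C=51  D=7  E=69  F=21
Turnaround (C−A): A=3  B=19  C=40  D=4  E=69  F=14
Waiting(B) = turnaround − burst = 19 − 13 = 6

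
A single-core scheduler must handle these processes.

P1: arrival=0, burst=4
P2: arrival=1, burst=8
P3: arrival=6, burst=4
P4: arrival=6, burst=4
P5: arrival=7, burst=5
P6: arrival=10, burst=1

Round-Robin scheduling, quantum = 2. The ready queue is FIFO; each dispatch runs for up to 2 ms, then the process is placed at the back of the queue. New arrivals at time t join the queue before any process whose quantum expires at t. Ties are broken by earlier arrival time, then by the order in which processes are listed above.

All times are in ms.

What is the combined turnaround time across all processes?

Schedule: | P1 0-2 | P2 2-4 | P1 4-6 | P2 6-8 | P3 8-10 | P4 10-12 | P5 12-14 | P2 14-16 | P6 16-17 | P3 17-19 | P4 19-21 | P5 21-23 | P2 23-25 | P5 25-26 |
Completion: P1=6  P2=25  P3=19  P4=21  P5=26  P6=17
Turnaround (C−A): P1=6  P2=24  P3=13  P4=15  P5=19  P6=7
Turnaround = completion − arrival: P1=6, P2=24, P3=13, P4=15, P5=19, P6=7
Total turnaround = 6 + 24 + 13 + 15 + 19 + 7 = 84

84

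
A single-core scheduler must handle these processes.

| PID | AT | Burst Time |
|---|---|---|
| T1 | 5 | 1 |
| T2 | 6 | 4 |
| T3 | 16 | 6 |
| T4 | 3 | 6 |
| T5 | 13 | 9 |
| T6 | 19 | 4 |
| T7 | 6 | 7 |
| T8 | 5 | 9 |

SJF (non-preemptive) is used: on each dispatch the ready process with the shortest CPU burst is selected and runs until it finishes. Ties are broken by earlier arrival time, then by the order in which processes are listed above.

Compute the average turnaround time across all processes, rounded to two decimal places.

15.75

Schedule: | idle 0-3 | T4 3-9 | T1 9-10 | T2 10-14 | T7 14-21 | T6 21-25 | T3 25-31 | T8 31-40 | T5 40-49 |
Completion: T1=10  T2=14  T3=31  T4=9  T5=49  T6=25  T7=21  T8=40
Turnaround times: T1=5, T2=8, T3=15, T4=6, T5=36, T6=6, T7=15, T8=35
Average turnaround = (5+8+15+6+36+6+15+35) / 8 = 126/8 = 15.75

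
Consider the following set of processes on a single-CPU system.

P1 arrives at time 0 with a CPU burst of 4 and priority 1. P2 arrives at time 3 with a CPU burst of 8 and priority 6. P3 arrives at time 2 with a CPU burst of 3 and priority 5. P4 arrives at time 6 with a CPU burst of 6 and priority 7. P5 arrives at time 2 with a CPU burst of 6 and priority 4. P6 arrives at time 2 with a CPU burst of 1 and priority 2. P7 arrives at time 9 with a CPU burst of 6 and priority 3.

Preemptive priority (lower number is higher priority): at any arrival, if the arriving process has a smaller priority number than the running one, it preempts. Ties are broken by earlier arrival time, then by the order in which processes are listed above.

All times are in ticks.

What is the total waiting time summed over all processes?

Timeline: | P1 0-4 | P6 4-5 | P5 5-9 | P7 9-15 | P5 15-17 | P3 17-20 | P2 20-28 | P4 28-34 |
Completion: P1=4  P2=28  P3=20  P4=34  P5=17  P6=5  P7=15
Turnaround (C−A): P1=4  P2=25  P3=18  P4=28  P5=15  P6=3  P7=6
Waiting = turnaround − burst: P1=0, P2=17, P3=15, P4=22, P5=9, P6=2, P7=0
Total waiting = 0 + 17 + 15 + 22 + 9 + 2 + 0 = 65

65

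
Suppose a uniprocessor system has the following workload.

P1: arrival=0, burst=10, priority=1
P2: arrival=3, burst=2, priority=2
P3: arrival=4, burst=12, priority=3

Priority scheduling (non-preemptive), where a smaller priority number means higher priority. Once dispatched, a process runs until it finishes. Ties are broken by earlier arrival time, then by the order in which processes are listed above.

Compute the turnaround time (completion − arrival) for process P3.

20

Timeline: | P1 0-10 | P2 10-12 | P3 12-24 |
Completion: P1=10  P2=12  P3=24
Turnaround(P3) = completion − arrival = 24 − 4 = 20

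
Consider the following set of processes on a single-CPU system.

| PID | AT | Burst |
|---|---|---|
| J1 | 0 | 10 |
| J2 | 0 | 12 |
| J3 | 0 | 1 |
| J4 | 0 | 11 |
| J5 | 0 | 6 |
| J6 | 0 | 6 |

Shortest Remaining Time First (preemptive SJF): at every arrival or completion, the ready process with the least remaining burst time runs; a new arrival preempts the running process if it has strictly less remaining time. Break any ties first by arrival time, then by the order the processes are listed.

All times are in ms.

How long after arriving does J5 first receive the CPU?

Timeline: | J3 0-1 | J5 1-7 | J6 7-13 | J1 13-23 | J4 23-34 | J2 34-46 |
Completion: J1=23  J2=46  J3=1  J4=34  J5=7  J6=13
Response(J5) = first start − arrival = 1 − 0 = 1

1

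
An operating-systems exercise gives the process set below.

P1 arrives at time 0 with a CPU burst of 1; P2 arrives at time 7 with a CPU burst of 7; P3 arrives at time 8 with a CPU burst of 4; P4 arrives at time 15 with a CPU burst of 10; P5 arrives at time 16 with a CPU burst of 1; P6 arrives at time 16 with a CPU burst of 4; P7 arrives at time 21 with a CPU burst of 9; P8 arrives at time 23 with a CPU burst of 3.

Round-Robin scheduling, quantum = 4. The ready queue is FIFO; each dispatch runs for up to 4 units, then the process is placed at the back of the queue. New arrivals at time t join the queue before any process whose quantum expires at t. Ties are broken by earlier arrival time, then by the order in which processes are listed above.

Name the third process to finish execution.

Timeline: | P1 0-1 | idle 1-7 | P2 7-11 | P3 11-15 | P2 15-18 | P4 18-22 | P5 22-23 | P6 23-27 | P7 27-31 | P4 31-35 | P8 35-38 | P7 38-42 | P4 42-44 | P7 44-45 |
Completion: P1=1  P2=18  P3=15  P4=44  P5=23  P6=27  P7=45  P8=38
Turnaround (C−A): P1=1  P2=11  P3=7  P4=29  P5=7  P6=11  P7=24  P8=15
Finish order: P1 → P3 → P2 → P5 → P6 → P8 → P4 → P7

P2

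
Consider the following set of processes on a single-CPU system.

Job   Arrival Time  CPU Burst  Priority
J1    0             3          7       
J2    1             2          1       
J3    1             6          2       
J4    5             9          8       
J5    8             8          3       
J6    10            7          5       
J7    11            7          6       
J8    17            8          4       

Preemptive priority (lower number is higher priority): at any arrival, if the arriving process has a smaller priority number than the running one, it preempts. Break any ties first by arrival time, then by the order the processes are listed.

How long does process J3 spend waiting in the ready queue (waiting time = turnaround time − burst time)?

2

Gantt: | J1 0-1 | J2 1-3 | J3 3-9 | J5 9-17 | J8 17-25 | J6 25-32 | J7 32-39 | J1 39-41 | J4 41-50 |
Completion: J1=41  J2=3  J3=9  J4=50  J5=17  J6=32  J7=39  J8=25
Waiting(J3) = turnaround − burst = 8 − 6 = 2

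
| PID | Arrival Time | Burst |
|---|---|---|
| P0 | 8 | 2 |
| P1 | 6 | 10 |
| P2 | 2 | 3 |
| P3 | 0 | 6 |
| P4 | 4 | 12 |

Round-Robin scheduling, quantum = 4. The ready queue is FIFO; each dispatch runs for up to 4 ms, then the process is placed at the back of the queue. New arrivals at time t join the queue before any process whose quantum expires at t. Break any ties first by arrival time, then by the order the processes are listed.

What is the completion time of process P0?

Gantt: | P3 0-4 | P2 4-7 | P4 7-11 | P3 11-13 | P1 13-17 | P0 17-19 | P4 19-23 | P1 23-27 | P4 27-31 | P1 31-33 |
Completion: P0=19  P1=33  P2=7  P3=13  P4=31
Turnaround (C−A): P0=11  P1=27  P2=5  P3=13  P4=27

19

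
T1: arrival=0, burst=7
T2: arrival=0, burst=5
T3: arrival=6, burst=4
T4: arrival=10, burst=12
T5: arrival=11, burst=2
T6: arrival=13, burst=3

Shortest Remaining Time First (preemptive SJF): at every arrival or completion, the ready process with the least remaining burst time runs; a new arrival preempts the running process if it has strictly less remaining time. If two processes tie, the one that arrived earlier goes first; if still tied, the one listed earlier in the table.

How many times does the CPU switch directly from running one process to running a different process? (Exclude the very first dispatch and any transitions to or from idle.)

Schedule: | T2 0-5 | T1 5-6 | T3 6-10 | T1 10-11 | T5 11-13 | T6 13-16 | T1 16-21 | T4 21-33 |
Completion: T1=21  T2=5  T3=10  T4=33  T5=13  T6=16
Turnaround (C−A): T1=21  T2=5  T3=4  T4=23  T5=2  T6=3

7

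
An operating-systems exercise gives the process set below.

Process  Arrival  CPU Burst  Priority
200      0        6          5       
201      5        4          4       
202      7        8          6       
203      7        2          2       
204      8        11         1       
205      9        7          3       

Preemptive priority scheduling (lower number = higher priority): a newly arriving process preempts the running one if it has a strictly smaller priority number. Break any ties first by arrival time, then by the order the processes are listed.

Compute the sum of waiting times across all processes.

Gantt: | 200 0-5 | 201 5-7 | 203 7-8 | 204 8-19 | 203 19-20 | 205 20-27 | 201 27-29 | 200 29-30 | 202 30-38 |
Completion: 200=30  201=29  202=38  203=20  204=19  205=27
Turnaround (C−A): 200=30  201=24  202=31  203=13  204=11  205=18
Waiting = turnaround − burst: 200=24, 201=20, 202=23, 203=11, 204=0, 205=11
Total waiting = 24 + 20 + 23 + 11 + 0 + 11 = 89

89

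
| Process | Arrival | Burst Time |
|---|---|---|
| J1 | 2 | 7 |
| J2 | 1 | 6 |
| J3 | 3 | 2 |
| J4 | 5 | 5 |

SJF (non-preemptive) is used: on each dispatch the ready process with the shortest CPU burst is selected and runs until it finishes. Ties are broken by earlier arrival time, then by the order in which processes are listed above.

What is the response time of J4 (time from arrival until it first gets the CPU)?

Schedule: | idle 0-1 | J2 1-7 | J3 7-9 | J4 9-14 | J1 14-21 |
Completion: J1=21  J2=7  J3=9  J4=14
Response(J4) = first start − arrival = 9 − 5 = 4

4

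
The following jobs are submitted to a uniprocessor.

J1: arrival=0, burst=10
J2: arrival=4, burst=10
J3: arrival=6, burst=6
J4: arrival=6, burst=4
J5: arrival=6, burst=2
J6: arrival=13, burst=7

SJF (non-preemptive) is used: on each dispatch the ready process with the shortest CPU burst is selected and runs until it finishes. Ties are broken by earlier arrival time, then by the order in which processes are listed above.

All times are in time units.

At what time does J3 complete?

22

Timeline: | J1 0-10 | J5 10-12 | J4 12-16 | J3 16-22 | J6 22-29 | J2 29-39 |
Completion: J1=10  J2=39  J3=22  J4=16  J5=12  J6=29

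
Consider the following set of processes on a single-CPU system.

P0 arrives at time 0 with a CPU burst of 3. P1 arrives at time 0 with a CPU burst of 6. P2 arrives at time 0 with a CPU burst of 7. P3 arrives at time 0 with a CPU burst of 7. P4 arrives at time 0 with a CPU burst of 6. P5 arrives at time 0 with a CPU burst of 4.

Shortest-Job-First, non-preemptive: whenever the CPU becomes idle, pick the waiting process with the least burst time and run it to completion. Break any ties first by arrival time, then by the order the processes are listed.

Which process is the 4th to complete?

P4

Schedule: | P0 0-3 | P5 3-7 | P1 7-13 | P4 13-19 | P2 19-26 | P3 26-33 |
Completion: P0=3  P1=13  P2=26  P3=33  P4=19  P5=7
Turnaround (C−A): P0=3  P1=13  P2=26  P3=33  P4=19  P5=7
Finish order: P0 → P5 → P1 → P4 → P2 → P3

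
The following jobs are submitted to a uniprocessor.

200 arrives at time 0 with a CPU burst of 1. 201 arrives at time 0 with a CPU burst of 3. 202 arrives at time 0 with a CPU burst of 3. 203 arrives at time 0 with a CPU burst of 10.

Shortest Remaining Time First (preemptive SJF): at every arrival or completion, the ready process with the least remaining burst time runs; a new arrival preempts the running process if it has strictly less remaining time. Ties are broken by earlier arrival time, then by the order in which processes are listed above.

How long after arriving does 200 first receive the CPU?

0

Gantt: | 200 0-1 | 201 1-4 | 202 4-7 | 203 7-17 |
Completion: 200=1  201=4  202=7  203=17
Response(200) = first start − arrival = 0 − 0 = 0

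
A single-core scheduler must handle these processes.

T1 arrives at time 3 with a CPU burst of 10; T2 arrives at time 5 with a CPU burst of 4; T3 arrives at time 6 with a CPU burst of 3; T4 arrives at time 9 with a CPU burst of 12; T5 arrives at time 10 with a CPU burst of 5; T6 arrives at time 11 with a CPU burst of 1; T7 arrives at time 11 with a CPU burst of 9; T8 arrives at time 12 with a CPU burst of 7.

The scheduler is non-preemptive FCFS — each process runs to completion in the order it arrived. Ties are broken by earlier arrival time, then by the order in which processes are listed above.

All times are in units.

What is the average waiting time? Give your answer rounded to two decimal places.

Schedule: | idle 0-3 | T1 3-13 | T2 13-17 | T3 17-20 | T4 20-32 | T5 32-37 | T6 37-38 | T7 38-47 | T8 47-54 |
Completion: T1=13  T2=17  T3=20  T4=32  T5=37  T6=38  T7=47  T8=54
Turnaround (C−A): T1=10  T2=12  T3=14  T4=23  T5=27  T6=27  T7=36  T8=42
Waiting times: T1=0, T2=8, T3=11, T4=11, T5=22, T6=26, T7=27, T8=35
Average waiting = (0+8+11+11+22+26+27+35) / 8 = 140/8 = 17.50

17.50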